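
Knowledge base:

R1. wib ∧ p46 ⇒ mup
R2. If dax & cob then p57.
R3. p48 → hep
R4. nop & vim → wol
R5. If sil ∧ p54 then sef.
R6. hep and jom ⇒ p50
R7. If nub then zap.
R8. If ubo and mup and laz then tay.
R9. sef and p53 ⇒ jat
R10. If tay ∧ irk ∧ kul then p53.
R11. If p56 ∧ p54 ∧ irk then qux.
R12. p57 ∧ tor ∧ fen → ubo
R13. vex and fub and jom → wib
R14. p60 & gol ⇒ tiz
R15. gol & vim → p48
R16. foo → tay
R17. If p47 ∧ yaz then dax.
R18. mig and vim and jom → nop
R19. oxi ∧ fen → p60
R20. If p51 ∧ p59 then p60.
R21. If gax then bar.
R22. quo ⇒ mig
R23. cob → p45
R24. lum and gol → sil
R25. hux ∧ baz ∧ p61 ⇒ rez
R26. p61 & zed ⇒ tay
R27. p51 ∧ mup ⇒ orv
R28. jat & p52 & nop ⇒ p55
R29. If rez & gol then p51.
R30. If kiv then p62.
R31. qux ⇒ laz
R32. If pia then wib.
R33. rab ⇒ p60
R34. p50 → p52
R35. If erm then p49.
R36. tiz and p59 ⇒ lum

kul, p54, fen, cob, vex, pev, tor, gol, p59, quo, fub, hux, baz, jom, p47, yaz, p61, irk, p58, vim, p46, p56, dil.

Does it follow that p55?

Yes

qux  (by R11: p56, p54, irk)
wib  (by R13: vex, fub, jom)
p48  (by R15: gol, vim)
dax  (by R17: p47, yaz)
mig  (by R22: quo)
rez  (by R25: hux, baz, p61)
p51  (by R29: rez, gol)
laz  (by R31: qux)
mup  (by R1: wib, p46)
p57  (by R2: dax, cob)
hep  (by R3: p48)
p50  (by R6: hep, jom)
ubo  (by R12: p57, tor, fen)
nop  (by R18: mig, vim, jom)
p60  (by R20: p51, p59)
p52  (by R34: p50)
tay  (by R8: ubo, mup, laz)
p53  (by R10: tay, irk, kul)
tiz  (by R14: p60, gol)
lum  (by R36: tiz, p59)
sil  (by R24: lum, gol)
sef  (by R5: sil, p54)
jat  (by R9: sef, p53)
p55  (by R28: jat, p52, nop)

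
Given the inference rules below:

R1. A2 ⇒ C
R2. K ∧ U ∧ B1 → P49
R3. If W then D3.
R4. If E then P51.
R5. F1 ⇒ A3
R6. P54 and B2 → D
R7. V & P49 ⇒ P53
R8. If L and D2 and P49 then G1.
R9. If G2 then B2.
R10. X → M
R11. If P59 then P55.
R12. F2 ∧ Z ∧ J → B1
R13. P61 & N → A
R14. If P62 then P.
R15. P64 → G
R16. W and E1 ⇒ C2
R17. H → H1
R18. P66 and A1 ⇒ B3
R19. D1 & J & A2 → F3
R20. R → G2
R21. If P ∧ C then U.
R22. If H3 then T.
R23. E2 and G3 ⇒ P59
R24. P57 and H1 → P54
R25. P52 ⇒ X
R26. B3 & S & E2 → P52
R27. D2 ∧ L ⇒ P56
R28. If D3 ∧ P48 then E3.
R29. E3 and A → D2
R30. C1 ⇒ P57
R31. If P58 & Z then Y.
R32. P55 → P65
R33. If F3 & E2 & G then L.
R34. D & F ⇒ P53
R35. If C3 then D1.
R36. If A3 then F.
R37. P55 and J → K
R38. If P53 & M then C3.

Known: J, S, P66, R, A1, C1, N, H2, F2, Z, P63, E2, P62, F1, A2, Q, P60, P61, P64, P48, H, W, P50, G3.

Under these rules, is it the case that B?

Forward chaining from the given facts derives: C, D3, A3, B1, A, P, G, H1, B3, G2, U, P59, P52, E3, D2, P57, F, B2, P55, P54, X, P65, K, P49, D, M, P53, C3, D1, F3, L, G1, P56.
No rule has B as its conclusion, and it is not among the given facts.

No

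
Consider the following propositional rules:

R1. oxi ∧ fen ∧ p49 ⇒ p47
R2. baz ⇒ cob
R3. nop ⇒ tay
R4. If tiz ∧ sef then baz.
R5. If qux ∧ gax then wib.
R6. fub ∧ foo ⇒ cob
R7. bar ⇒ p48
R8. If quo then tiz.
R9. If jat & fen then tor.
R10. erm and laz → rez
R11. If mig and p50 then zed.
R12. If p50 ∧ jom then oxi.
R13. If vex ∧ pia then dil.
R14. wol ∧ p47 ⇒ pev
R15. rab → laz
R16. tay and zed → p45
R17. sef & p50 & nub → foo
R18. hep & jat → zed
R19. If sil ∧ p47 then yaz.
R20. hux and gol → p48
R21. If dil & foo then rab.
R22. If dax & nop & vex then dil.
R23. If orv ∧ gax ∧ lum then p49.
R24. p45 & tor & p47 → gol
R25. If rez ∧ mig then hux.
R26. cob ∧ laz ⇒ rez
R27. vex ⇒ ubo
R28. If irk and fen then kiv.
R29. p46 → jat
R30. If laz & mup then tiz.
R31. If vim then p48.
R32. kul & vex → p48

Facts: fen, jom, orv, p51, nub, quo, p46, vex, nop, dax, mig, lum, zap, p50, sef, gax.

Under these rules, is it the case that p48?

tay  (by R3: nop)
tiz  (by R8: quo)
zed  (by R11: mig, p50)
oxi  (by R12: p50, jom)
p45  (by R16: tay, zed)
foo  (by R17: sef, p50, nub)
dil  (by R22: dax, nop, vex)
p49  (by R23: orv, gax, lum)
jat  (by R29: p46)
p47  (by R1: oxi, fen, p49)
baz  (by R4: tiz, sef)
tor  (by R9: jat, fen)
rab  (by R21: dil, foo)
gol  (by R24: p45, tor, p47)
cob  (by R2: baz)
laz  (by R15: rab)
rez  (by R26: cob, laz)
hux  (by R25: rez, mig)
p48  (by R20: hux, gol)

Yes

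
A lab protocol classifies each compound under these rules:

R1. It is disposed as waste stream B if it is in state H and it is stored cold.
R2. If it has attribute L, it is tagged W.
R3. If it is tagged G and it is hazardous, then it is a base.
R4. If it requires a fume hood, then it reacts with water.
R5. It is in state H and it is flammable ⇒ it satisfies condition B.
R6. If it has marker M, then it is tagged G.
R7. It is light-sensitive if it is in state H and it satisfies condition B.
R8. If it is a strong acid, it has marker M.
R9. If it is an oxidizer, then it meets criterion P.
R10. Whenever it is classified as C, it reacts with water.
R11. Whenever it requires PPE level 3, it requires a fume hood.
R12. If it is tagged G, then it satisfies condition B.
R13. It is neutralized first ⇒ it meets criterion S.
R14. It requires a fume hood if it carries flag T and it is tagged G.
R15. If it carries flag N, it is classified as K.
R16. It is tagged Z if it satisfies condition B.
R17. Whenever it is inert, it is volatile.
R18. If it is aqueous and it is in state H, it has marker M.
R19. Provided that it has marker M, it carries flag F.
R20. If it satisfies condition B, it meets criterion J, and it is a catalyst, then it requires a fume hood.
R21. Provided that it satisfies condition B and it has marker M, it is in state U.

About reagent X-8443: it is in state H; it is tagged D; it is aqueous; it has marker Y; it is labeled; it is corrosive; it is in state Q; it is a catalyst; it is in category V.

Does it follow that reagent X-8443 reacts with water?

Forward chaining from the given facts derives: has marker M, carries flag F, is tagged G, satisfies condition B, is tagged Z, is in state U, is light-sensitive.
Rules concluding "it reacts with water": R4 needs "it requires a fume hood"; R10 needs "it is classified as C" — none of these are established.

No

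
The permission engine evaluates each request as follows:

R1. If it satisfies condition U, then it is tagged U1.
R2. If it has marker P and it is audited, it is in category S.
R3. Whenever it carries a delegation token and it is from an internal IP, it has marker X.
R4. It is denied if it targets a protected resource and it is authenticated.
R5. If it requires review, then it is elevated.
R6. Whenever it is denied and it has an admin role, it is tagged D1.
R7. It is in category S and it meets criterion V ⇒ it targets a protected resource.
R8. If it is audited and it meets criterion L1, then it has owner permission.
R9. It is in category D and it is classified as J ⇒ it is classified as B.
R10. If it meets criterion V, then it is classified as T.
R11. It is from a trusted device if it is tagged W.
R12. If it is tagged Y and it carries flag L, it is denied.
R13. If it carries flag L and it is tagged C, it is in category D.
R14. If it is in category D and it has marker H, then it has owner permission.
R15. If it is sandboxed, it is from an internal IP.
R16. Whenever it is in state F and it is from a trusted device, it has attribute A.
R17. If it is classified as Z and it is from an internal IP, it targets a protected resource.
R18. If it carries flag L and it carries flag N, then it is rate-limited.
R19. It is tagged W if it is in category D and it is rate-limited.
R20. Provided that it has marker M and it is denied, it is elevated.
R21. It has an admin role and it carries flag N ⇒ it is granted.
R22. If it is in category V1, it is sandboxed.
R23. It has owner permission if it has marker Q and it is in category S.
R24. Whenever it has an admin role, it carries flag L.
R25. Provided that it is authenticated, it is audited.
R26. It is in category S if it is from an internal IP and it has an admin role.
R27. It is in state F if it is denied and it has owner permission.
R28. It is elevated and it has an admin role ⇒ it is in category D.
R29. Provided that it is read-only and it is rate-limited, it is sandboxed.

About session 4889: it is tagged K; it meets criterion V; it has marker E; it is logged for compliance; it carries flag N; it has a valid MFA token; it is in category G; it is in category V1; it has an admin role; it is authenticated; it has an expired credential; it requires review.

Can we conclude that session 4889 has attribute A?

Forward chaining from the given facts derives: is elevated, is classified as T, is granted, is sandboxed, carries flag L, is audited, is in category D, is from an internal IP, is rate-limited, is tagged W, is in category S, targets a protected resource, is from a trusted device, is denied, is tagged D1.
The only rule concluding "it has attribute A" is R16, which needs "it is in state F"; that is never established.

No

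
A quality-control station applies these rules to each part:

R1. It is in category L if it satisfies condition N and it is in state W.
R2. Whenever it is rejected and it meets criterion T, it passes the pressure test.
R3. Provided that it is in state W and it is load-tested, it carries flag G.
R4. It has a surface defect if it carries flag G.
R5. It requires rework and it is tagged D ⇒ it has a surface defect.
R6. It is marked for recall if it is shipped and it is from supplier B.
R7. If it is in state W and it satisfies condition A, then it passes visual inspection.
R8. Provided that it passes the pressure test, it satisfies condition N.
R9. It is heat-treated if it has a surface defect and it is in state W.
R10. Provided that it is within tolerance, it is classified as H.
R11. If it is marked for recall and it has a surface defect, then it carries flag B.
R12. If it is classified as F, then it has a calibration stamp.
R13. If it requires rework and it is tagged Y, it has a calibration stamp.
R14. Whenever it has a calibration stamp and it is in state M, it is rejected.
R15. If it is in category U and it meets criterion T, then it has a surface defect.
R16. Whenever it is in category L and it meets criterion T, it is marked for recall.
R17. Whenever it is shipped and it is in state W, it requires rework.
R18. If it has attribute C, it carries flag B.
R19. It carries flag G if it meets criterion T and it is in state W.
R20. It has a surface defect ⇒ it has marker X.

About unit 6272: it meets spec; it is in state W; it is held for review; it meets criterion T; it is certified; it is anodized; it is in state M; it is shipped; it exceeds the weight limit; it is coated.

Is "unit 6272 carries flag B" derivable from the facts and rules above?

Forward chaining from the given facts derives: requires rework, carries flag G, has a surface defect, is heat-treated, has marker X.
Rules concluding "it carries flag B": R11 needs "it is marked for recall"; R18 needs "it has attribute C" — none of these are established.

No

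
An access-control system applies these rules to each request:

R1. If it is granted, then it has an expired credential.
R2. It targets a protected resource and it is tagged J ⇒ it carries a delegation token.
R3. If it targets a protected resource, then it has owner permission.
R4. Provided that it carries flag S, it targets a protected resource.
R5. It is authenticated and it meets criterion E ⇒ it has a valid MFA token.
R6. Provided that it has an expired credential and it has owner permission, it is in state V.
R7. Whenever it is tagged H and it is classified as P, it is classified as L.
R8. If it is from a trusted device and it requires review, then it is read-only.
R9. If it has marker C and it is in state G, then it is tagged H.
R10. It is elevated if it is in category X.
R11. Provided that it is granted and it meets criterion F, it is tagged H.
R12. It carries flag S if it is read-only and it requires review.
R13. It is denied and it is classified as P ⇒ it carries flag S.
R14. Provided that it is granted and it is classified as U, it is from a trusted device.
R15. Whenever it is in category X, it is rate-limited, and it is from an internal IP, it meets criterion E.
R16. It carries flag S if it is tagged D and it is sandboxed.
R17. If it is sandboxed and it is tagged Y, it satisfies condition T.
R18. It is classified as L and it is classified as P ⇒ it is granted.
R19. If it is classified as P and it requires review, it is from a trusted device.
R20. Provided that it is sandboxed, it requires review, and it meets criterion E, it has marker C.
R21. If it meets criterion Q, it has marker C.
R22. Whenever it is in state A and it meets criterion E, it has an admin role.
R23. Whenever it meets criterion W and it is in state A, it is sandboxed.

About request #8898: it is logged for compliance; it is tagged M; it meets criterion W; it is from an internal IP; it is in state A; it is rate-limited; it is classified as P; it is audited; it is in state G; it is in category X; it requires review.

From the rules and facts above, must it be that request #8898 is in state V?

Yes

By R15 (it is in category X, it is rate-limited, it is from an internal IP): it meets criterion E.
By R19 (it is classified as P, it requires review): it is from a trusted device.
By R23 (it meets criterion W, it is in state A): it is sandboxed.
By R8 (it is from a trusted device, it requires review): it is read-only.
By R12 (it is read-only, it requires review): it carries flag S.
By R20 (it is sandboxed, it requires review, it meets criterion E): it has marker C.
By R4 (it carries flag S): it targets a protected resource.
By R9 (it has marker C, it is in state G): it is tagged H.
By R3 (it targets a protected resource): it has owner permission.
By R7 (it is tagged H, it is classified as P): it is classified as L.
By R18 (it is classified as L, it is classified as P): it is granted.
By R1 (it is granted): it has an expired credential.
By R6 (it has an expired credential, it has owner permission): it is in state V.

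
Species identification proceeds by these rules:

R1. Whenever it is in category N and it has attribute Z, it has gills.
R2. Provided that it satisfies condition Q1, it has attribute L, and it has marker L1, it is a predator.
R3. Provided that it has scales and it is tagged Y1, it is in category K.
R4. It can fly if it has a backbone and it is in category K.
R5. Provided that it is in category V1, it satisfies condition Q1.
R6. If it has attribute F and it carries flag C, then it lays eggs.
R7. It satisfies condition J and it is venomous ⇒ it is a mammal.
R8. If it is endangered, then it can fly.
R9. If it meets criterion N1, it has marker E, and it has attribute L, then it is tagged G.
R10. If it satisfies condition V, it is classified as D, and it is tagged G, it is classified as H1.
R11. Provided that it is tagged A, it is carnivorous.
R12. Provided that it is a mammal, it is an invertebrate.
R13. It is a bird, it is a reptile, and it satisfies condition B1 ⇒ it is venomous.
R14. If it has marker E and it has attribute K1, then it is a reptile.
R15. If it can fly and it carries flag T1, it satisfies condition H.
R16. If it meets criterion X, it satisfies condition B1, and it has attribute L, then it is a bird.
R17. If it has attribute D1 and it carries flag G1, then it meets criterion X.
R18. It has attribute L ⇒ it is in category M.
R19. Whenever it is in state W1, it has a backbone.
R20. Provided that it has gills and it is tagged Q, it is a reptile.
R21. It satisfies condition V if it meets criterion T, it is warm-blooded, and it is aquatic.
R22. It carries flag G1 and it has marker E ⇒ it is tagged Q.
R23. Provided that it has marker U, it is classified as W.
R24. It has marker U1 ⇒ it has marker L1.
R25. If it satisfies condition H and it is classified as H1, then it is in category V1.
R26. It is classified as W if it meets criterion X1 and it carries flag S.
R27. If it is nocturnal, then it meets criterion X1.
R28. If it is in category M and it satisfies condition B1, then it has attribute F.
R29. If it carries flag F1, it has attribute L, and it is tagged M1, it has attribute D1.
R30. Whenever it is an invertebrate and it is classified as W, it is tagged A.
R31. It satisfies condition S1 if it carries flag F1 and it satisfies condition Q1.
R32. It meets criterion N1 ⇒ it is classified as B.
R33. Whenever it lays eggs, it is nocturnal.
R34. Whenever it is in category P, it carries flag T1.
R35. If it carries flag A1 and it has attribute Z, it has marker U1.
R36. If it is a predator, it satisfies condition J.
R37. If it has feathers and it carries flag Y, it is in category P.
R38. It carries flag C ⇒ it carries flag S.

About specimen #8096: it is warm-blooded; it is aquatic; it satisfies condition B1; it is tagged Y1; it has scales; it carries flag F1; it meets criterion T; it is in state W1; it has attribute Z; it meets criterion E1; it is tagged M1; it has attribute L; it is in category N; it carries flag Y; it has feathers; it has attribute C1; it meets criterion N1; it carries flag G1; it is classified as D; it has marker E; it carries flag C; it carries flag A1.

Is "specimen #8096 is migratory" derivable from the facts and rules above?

Forward chaining from the given facts derives: has gills, is in category K, is tagged G, is in category M, has a backbone, satisfies condition V, is tagged Q, has attribute F, has attribute D1, is classified as B, has marker U1, is in category P, carries flag S, can fly, lays eggs, is classified as H1, meets criterion X, is a reptile, has marker L1, is nocturnal, carries flag T1, satisfies condition H, is a bird, is in category V1, meets criterion X1, satisfies condition Q1, is venomous, is classified as W, satisfies condition S1, is a predator, satisfies condition J, is a mammal, is an invertebrate, is tagged A, is carnivorous.
No rule has "it is migratory" as its conclusion, and it is not among the given facts.

No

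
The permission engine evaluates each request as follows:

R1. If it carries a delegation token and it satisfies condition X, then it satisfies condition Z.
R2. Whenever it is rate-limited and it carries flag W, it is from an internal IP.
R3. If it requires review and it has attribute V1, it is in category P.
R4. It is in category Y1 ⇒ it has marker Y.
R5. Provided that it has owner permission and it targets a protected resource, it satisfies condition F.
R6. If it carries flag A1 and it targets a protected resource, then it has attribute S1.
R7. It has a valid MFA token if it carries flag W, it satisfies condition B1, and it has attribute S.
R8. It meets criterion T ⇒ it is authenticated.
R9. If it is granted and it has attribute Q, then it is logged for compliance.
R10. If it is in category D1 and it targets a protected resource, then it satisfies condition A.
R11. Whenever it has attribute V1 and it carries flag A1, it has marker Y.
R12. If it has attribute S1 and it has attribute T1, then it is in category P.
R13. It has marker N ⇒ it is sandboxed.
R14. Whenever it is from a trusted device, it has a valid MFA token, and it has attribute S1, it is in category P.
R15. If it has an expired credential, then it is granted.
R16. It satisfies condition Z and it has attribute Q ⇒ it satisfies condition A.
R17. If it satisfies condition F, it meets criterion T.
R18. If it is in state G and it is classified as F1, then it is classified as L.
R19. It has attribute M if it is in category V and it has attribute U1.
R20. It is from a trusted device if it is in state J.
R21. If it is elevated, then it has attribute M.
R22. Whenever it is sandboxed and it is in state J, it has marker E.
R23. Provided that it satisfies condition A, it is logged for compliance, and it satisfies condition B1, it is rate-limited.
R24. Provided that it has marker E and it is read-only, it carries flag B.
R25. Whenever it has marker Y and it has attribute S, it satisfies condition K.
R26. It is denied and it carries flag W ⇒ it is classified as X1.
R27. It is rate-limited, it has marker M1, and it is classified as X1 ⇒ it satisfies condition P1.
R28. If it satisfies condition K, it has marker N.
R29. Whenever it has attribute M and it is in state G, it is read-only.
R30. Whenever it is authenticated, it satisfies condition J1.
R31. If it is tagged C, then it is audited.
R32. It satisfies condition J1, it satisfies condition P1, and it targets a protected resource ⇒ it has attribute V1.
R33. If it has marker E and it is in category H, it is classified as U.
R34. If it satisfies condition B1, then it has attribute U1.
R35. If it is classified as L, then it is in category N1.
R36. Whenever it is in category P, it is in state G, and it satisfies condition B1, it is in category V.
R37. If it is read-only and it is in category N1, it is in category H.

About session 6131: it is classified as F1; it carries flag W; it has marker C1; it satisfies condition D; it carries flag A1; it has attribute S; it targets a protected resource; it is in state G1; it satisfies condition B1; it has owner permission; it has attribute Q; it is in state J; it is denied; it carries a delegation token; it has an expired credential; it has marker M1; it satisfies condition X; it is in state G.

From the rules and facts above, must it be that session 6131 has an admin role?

Forward chaining from the given facts derives: satisfies condition Z, satisfies condition F, has attribute S1, has a valid MFA token, is granted, satisfies condition A, meets criterion T, is classified as L, is from a trusted device, is classified as X1, has attribute U1, is in category N1, is authenticated, is logged for compliance, is in category P, is rate-limited, satisfies condition P1, satisfies condition J1, has attribute V1, is in category V, is from an internal IP, has marker Y, has attribute M, satisfies condition K, has marker N, is read-only, is in category H, is sandboxed, has marker E, carries flag B, is classified as U.
No rule has "it has an admin role" as its conclusion, and it is not among the given facts.

No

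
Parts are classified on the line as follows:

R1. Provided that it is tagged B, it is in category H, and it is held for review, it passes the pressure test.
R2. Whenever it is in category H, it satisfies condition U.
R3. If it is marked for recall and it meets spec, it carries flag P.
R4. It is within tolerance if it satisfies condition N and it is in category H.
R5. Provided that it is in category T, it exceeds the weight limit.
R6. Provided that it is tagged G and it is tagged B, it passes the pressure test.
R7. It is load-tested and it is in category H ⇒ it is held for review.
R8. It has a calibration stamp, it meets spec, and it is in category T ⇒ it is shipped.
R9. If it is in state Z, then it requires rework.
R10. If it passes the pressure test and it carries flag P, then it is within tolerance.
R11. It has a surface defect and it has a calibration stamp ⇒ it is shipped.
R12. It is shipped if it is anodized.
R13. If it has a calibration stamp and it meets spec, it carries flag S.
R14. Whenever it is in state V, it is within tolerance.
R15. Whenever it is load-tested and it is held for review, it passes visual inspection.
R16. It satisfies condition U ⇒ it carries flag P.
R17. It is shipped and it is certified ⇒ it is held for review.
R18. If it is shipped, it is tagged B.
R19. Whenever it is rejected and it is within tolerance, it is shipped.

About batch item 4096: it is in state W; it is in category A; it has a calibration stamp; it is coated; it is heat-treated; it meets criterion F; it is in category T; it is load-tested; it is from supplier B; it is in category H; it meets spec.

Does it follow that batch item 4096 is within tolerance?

Yes

By R2 (it is in category H): it satisfies condition U.
By R7 (it is load-tested, it is in category H): it is held for review.
By R8 (it has a calibration stamp, it meets spec, it is in category T): it is shipped.
By R16 (it satisfies condition U): it carries flag P.
By R18 (it is shipped): it is tagged B.
By R1 (it is tagged B, it is in category H, it is held for review): it passes the pressure test.
By R10 (it passes the pressure test, it carries flag P): it is within tolerance.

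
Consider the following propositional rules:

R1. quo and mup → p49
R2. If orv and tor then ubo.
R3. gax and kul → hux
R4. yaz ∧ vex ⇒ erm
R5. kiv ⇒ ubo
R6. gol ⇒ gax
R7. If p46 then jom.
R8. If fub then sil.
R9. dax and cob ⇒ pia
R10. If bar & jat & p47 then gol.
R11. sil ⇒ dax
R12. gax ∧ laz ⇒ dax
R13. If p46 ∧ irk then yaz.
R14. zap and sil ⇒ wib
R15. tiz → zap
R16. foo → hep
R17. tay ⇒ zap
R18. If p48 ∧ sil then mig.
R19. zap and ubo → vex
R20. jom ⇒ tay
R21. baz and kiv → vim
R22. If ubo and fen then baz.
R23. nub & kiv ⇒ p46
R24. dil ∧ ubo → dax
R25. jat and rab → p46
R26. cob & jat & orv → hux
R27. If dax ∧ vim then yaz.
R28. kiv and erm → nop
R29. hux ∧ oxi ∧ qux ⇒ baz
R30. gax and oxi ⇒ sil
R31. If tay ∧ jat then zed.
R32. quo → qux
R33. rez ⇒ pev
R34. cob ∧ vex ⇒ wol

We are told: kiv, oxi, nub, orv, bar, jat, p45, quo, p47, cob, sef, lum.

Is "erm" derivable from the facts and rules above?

Yes

ubo  (by R5: kiv)
gol  (by R10: bar, jat, p47)
p46  (by R23: nub, kiv)
hux  (by R26: cob, jat, orv)
qux  (by R32: quo)
gax  (by R6: gol)
jom  (by R7: p46)
tay  (by R20: jom)
baz  (by R29: hux, oxi, qux)
sil  (by R30: gax, oxi)
dax  (by R11: sil)
zap  (by R17: tay)
vex  (by R19: zap, ubo)
vim  (by R21: baz, kiv)
yaz  (by R27: dax, vim)
erm  (by R4: yaz, vex)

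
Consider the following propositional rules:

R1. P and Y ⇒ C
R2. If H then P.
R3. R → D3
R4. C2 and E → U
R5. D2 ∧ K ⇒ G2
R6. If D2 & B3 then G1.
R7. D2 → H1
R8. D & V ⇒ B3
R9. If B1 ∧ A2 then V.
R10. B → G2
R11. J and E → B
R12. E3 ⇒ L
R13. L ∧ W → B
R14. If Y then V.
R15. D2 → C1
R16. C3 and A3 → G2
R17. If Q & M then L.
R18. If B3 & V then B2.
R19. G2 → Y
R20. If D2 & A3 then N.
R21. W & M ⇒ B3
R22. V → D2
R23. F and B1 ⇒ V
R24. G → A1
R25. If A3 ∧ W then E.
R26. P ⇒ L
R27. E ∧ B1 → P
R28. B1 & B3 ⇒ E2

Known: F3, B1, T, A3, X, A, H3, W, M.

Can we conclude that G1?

B3  (by R21: W, M)
E  (by R25: A3, W)
P  (by R27: E, B1)
L  (by R26: P)
B  (by R13: L, W)
G2  (by R10: B)
Y  (by R19: G2)
V  (by R14: Y)
D2  (by R22: V)
G1  (by R6: D2, B3)

Yes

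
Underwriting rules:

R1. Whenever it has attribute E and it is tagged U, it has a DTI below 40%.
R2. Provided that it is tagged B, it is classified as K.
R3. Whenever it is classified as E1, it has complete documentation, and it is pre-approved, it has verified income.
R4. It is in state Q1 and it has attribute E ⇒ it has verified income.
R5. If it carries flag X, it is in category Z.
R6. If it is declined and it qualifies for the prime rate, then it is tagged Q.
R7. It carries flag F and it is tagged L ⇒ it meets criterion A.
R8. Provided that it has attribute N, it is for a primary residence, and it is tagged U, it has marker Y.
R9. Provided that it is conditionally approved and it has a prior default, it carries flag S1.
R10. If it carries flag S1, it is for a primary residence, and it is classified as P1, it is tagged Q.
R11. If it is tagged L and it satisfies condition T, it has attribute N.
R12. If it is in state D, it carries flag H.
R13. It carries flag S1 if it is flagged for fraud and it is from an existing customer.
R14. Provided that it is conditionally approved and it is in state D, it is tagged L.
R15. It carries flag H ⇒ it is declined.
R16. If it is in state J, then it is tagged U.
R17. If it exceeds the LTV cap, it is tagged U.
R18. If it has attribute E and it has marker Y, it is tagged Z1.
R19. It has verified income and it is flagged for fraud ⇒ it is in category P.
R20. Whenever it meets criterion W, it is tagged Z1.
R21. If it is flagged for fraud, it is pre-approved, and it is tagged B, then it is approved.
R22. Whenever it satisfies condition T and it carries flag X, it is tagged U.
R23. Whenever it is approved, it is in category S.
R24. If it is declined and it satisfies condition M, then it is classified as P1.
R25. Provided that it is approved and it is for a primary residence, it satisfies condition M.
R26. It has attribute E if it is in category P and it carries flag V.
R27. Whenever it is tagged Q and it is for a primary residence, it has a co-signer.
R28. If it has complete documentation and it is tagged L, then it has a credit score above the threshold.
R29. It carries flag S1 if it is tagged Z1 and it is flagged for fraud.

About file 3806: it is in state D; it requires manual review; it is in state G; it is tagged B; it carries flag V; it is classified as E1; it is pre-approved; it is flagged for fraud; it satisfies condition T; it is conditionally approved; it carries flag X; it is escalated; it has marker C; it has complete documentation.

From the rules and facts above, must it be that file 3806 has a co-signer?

No

Forward chaining from the given facts derives: is classified as K, has verified income, is in category Z, carries flag H, is tagged L, is declined, is in category P, is approved, is tagged U, is in category S, has attribute E, has a credit score above the threshold, has a DTI below 40%, has attribute N.
The only rule concluding "it has a co-signer" is R27, which needs "it is tagged Q"; that is never established.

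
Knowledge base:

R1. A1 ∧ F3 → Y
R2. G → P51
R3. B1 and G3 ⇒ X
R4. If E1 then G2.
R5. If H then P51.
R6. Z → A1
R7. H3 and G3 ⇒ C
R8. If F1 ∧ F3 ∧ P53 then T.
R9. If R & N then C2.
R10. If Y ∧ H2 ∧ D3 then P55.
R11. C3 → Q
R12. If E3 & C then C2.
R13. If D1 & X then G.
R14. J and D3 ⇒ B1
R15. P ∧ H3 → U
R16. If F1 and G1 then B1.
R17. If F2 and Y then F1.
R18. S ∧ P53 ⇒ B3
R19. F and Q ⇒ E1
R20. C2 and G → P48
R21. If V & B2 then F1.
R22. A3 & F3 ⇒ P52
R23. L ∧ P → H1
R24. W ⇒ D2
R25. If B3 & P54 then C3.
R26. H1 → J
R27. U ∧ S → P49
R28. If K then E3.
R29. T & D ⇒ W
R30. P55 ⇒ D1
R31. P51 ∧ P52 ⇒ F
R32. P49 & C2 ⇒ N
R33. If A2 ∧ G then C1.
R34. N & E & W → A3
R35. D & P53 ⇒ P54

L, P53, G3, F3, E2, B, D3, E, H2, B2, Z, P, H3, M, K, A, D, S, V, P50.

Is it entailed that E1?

Yes

A1  (by R6: Z)
C  (by R7: H3, G3)
U  (by R15: P, H3)
B3  (by R18: S, P53)
F1  (by R21: V, B2)
H1  (by R23: L, P)
J  (by R26: H1)
P49  (by R27: U, S)
E3  (by R28: K)
P54  (by R35: D, P53)
Y  (by R1: A1, F3)
T  (by R8: F1, F3, P53)
P55  (by R10: Y, H2, D3)
C2  (by R12: E3, C)
B1  (by R14: J, D3)
C3  (by R25: B3, P54)
W  (by R29: T, D)
D1  (by R30: P55)
N  (by R32: P49, C2)
A3  (by R34: N, E, W)
X  (by R3: B1, G3)
Q  (by R11: C3)
G  (by R13: D1, X)
P52  (by R22: A3, F3)
P51  (by R2: G)
F  (by R31: P51, P52)
E1  (by R19: F, Q)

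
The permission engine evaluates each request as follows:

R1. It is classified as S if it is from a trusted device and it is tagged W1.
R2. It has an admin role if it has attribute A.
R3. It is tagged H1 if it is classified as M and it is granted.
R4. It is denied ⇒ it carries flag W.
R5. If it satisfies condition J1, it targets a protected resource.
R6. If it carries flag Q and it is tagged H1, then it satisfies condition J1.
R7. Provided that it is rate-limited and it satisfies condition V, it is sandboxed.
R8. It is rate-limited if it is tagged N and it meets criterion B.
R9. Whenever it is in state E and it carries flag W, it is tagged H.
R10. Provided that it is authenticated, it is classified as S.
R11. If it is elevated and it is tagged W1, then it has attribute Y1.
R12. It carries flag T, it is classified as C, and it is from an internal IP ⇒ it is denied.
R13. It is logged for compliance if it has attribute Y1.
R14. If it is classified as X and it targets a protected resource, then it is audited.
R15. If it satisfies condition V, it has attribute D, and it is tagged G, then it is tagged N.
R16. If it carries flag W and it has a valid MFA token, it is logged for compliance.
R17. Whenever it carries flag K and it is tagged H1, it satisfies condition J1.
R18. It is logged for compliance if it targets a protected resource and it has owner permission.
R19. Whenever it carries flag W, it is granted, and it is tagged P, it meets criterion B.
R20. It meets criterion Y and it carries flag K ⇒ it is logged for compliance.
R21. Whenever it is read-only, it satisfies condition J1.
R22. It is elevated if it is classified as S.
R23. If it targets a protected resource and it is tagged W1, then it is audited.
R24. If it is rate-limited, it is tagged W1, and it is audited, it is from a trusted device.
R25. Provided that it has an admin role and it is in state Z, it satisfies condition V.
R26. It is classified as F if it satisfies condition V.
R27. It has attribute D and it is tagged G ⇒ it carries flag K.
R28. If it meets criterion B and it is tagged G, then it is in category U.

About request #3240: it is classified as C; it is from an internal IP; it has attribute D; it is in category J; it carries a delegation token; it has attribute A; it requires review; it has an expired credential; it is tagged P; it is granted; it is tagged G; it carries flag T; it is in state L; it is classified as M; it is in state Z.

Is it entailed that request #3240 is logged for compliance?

No

Forward chaining from the given facts derives: has an admin role, is tagged H1, is denied, satisfies condition V, is classified as F, carries flag K, carries flag W, is tagged N, satisfies condition J1, meets criterion B, is in category U, targets a protected resource, is rate-limited, is sandboxed.
Rules concluding "it is logged for compliance": R13 needs "it has attribute Y1"; R16 needs "it has a valid MFA token"; R18 needs "it has owner permission"; R20 needs "it meets criterion Y" — none of these are established.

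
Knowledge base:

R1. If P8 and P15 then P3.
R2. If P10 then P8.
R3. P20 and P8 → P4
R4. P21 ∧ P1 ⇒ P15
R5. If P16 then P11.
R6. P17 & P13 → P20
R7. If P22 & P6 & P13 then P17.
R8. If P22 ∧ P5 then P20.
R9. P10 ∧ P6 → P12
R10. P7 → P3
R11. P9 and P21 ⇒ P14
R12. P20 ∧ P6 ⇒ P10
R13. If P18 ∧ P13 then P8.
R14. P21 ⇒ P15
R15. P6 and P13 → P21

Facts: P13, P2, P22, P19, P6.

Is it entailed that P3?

Yes

P17  (by R7: P22, P6, P13)
P21  (by R15: P6, P13)
P20  (by R6: P17, P13)
P10  (by R12: P20, P6)
P15  (by R14: P21)
P8  (by R2: P10)
P3  (by R1: P8, P15)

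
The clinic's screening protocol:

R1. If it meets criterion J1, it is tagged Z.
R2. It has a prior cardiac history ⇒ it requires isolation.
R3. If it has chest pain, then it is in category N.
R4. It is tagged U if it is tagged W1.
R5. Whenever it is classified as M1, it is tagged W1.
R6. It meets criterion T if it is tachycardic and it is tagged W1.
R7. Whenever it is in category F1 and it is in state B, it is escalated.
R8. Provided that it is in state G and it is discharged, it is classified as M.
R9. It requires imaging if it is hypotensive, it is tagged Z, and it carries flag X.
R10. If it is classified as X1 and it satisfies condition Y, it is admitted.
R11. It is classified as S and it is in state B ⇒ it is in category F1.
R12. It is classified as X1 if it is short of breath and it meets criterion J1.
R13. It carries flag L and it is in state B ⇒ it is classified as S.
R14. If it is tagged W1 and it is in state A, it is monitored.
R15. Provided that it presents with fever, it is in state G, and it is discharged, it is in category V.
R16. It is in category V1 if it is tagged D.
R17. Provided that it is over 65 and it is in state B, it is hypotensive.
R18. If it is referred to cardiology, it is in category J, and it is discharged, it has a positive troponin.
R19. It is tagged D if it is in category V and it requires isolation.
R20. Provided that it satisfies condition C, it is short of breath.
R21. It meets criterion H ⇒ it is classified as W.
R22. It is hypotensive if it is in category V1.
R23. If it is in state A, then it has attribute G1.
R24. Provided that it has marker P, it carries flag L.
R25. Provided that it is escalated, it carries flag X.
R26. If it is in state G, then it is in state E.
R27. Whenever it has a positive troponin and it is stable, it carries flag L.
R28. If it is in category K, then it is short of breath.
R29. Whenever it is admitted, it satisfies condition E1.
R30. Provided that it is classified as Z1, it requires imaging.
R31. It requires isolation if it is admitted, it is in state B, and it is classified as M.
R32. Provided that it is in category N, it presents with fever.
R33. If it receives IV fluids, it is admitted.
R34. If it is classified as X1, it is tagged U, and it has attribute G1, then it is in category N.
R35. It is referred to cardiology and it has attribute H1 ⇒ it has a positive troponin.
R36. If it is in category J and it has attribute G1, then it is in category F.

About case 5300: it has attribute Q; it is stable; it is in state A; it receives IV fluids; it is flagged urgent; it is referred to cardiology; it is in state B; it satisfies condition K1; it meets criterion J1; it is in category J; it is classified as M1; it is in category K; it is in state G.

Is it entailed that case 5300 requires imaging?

No

Forward chaining from the given facts derives: is tagged Z, is tagged W1, is monitored, has attribute G1, is in state E, is short of breath, is admitted, is in category F, is tagged U, is classified as X1, satisfies condition E1, is in category N, presents with fever.
Rules concluding "it requires imaging": R9 needs "it is hypotensive"; R30 needs "it is classified as Z1" — none of these are established.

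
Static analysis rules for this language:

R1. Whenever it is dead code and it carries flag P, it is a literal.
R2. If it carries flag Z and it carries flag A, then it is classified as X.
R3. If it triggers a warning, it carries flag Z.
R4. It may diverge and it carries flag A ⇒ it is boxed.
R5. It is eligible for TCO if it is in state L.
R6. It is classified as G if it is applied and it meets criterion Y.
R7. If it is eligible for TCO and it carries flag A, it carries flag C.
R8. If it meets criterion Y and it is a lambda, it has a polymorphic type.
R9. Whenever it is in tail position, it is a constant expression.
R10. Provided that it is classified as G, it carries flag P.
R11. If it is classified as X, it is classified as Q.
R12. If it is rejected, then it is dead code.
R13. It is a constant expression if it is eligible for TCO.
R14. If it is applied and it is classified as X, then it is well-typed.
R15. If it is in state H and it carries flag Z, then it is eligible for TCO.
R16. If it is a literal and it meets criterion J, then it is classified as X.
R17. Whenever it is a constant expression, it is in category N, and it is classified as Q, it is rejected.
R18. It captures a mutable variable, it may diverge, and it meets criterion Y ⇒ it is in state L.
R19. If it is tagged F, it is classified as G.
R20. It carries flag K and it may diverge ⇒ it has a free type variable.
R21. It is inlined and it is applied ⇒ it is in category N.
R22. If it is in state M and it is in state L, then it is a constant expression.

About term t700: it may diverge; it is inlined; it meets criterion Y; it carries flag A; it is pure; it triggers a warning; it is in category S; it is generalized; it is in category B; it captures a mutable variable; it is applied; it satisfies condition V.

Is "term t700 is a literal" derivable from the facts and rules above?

By R3 (it triggers a warning): it carries flag Z.
By R6 (it is applied, it meets criterion Y): it is classified as G.
By R10 (it is classified as G): it carries flag P.
By R18 (it captures a mutable variable, it may diverge, it meets criterion Y): it is in state L.
By R21 (it is inlined, it is applied): it is in category N.
By R2 (it carries flag Z, it carries flag A): it is classified as X.
By R5 (it is in state L): it is eligible for TCO.
By R11 (it is classified as X): it is classified as Q.
By R13 (it is eligible for TCO): it is a constant expression.
By R17 (it is a constant expression, it is in category N, it is classified as Q): it is rejected.
By R12 (it is rejected): it is dead code.
By R1 (it is dead code, it carries flag P): it is a literal.

Yes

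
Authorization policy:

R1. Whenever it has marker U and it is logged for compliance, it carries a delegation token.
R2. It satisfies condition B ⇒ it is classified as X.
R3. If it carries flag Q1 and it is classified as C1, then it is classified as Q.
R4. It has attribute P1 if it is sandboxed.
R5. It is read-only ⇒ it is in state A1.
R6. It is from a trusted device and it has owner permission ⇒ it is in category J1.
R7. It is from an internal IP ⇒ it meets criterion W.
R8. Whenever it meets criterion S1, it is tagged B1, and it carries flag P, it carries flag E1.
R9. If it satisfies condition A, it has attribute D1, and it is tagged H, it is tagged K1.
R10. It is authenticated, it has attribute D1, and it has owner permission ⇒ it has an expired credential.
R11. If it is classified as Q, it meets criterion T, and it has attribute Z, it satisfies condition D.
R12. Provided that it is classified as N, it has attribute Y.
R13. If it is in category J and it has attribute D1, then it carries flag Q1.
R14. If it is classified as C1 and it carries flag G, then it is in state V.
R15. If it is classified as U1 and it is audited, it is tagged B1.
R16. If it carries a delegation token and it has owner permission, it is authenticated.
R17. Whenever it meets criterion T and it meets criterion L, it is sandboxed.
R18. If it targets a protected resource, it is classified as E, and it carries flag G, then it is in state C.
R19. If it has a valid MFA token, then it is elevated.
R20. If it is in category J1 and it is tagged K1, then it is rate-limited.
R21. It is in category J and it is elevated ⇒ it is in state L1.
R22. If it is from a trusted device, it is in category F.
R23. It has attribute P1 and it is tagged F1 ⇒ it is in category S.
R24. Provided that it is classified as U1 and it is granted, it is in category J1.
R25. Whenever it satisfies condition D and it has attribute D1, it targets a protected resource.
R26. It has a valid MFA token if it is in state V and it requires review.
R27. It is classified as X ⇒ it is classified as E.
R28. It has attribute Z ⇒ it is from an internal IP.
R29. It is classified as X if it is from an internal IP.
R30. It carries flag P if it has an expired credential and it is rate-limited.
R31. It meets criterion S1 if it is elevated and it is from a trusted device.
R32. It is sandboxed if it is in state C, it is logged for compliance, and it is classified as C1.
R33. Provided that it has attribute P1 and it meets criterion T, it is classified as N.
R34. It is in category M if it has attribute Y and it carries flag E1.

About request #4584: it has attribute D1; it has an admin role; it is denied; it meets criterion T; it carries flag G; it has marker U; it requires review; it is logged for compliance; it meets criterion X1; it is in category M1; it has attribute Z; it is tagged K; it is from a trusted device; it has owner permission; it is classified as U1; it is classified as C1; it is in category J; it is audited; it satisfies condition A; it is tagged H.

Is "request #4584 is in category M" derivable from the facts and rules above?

Yes

By R1 (it has marker U, it is logged for compliance): it carries a delegation token.
By R6 (it is from a trusted device, it has owner permission): it is in category J1.
By R9 (it satisfies condition A, it has attribute D1, it is tagged H): it is tagged K1.
By R13 (it is in category J, it has attribute D1): it carries flag Q1.
By R14 (it is classified as C1, it carries flag G): it is in state V.
By R15 (it is classified as U1, it is audited): it is tagged B1.
By R16 (it carries a delegation token, it has owner permission): it is authenticated.
By R20 (it is in category J1, it is tagged K1): it is rate-limited.
By R26 (it is in state V, it requires review): it has a valid MFA token.
By R28 (it has attribute Z): it is from an internal IP.
By R29 (it is from an internal IP): it is classified as X.
By R3 (it carries flag Q1, it is classified as C1): it is classified as Q.
By R10 (it is authenticated, it has attribute D1, it has owner permission): it has an expired credential.
By R11 (it is classified as Q, it meets criterion T, it has attribute Z): it satisfies condition D.
By R19 (it has a valid MFA token): it is elevated.
By R25 (it satisfies condition D, it has attribute D1): it targets a protected resource.
By R27 (it is classified as X): it is classified as E.
By R30 (it has an expired credential, it is rate-limited): it carries flag P.
By R31 (it is elevated, it is from a trusted device): it meets criterion S1.
By R8 (it meets criterion S1, it is tagged B1, it carries flag P): it carries flag E1.
By R18 (it targets a protected resource, it is classified as E, it carries flag G): it is in state C.
By R32 (it is in state C, it is logged for compliance, it is classified as C1): it is sandboxed.
By R4 (it is sandboxed): it has attribute P1.
By R33 (it has attribute P1, it meets criterion T): it is classified as N.
By R12 (it is classified as N): it has attribute Y.
By R34 (it has attribute Y, it carries flag E1): it is in category M.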